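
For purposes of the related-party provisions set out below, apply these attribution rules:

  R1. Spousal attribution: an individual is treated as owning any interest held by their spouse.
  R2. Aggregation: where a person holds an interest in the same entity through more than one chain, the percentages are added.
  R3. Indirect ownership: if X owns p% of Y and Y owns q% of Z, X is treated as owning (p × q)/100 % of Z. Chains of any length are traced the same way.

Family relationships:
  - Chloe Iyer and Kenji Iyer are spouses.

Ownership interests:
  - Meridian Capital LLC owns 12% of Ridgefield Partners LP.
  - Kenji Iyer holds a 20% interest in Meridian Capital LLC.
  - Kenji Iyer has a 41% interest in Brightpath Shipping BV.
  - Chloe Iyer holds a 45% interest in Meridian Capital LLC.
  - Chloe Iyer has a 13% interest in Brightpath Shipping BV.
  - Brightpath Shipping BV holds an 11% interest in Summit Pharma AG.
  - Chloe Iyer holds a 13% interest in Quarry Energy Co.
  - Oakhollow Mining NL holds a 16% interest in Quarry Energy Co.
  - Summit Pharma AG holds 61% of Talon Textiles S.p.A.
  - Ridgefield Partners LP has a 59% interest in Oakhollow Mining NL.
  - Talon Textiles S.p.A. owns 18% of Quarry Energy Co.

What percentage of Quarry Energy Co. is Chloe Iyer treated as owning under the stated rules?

14.388532%

By spousal attribution (R1), Chloe Iyer is treated as also owning Kenji Iyer's interest in Meridian Capital LLC, giving 45% + 20% = 65%.
By spousal attribution (R1), Chloe Iyer is treated as also owning Kenji Iyer's interest in Brightpath Shipping BV, giving 13% + 41% = 54%.
Chain via Meridian Capital LLC → Ridgefield Partners LP → Oakhollow Mining NL (R3): 65% × 12% × 59% × 16% = 0.73632% of Quarry Energy Co.
Chain via Brightpath Shipping BV → Summit Pharma AG → Talon Textiles S.p.A. (R3): 54% × 11% × 61% × 18% = 0.652212% of Quarry Energy Co.
Direct interest in Quarry Energy Co: 13%.
Aggregating (R2): 0.73632% + 0.652212% + 13% = 14.388532%.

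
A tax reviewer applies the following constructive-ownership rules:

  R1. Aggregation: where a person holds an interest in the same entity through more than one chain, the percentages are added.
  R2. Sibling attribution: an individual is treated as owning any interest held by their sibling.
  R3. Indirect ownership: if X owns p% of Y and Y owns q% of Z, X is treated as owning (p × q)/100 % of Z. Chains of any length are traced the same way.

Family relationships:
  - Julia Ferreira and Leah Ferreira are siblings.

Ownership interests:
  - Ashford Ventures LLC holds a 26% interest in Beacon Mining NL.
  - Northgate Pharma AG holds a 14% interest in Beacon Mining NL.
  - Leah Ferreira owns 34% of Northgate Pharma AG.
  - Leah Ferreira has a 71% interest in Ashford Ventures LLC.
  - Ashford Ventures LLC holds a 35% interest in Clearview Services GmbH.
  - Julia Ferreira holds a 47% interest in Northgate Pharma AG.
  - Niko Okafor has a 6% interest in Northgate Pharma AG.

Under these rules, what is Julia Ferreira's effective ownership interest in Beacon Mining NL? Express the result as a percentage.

29.8%

By sibling attribution (R2), Julia Ferreira is treated as also owning Leah Ferreira's interest in Northgate Pharma AG, giving 47% + 34% = 81%.
By sibling attribution (R2), Julia Ferreira is treated as owning Leah Ferreira's 71% interest in Ashford Ventures LLC.
Chain via Northgate Pharma AG (R3): 81% × 14% = 11.34% of Beacon Mining NL.
Chain via Ashford Ventures LLC (R3): 71% × 26% = 18.46% of Beacon Mining NL.
Aggregating (R1): 11.34% + 18.46% = 29.8%.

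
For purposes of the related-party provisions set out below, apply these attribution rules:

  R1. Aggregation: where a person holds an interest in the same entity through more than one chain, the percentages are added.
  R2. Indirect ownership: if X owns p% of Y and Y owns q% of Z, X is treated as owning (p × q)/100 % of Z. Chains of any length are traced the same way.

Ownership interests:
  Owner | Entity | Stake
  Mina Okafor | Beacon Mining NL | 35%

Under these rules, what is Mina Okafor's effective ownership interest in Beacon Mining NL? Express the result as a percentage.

35%

Direct interest in Beacon Mining NL: 35%.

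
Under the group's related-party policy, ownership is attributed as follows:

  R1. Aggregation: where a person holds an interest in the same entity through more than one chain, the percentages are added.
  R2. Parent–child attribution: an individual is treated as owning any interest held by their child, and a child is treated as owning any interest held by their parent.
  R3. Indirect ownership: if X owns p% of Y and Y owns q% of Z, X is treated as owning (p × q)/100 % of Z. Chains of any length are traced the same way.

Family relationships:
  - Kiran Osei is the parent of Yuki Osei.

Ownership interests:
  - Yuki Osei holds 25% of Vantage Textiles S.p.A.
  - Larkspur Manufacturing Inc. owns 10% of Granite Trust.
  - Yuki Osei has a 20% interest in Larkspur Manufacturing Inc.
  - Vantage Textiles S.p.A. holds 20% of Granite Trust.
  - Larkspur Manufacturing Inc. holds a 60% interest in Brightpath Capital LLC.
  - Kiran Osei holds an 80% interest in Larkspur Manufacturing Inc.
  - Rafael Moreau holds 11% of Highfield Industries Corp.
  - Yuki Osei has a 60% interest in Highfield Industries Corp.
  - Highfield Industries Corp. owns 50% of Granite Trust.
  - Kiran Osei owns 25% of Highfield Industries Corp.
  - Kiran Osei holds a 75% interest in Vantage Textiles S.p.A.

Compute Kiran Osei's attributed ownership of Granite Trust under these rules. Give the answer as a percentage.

72.5%

By parent–child attribution (R2), Kiran Osei is treated as also owning Yuki Osei's interest in Larkspur Manufacturing Inc, giving 80% + 20% = 100%.
By parent–child attribution (R2), Kiran Osei is treated as also owning Yuki Osei's interest in Highfield Industries Corp, giving 25% + 60% = 85%.
By parent–child attribution (R2), Kiran Osei is treated as also owning Yuki Osei's interest in Vantage Textiles S.p.A, giving 75% + 25% = 100%.
Chain via Larkspur Manufacturing Inc. (R3): 100% × 10% = 10% of Granite Trust.
Chain via Highfield Industries Corp. (R3): 85% × 50% = 42.5% of Granite Trust.
Chain via Vantage Textiles S.p.A. (R3): 100% × 20% = 20% of Granite Trust.
Aggregating (R1): 10% + 42.5% + 20% = 72.5%.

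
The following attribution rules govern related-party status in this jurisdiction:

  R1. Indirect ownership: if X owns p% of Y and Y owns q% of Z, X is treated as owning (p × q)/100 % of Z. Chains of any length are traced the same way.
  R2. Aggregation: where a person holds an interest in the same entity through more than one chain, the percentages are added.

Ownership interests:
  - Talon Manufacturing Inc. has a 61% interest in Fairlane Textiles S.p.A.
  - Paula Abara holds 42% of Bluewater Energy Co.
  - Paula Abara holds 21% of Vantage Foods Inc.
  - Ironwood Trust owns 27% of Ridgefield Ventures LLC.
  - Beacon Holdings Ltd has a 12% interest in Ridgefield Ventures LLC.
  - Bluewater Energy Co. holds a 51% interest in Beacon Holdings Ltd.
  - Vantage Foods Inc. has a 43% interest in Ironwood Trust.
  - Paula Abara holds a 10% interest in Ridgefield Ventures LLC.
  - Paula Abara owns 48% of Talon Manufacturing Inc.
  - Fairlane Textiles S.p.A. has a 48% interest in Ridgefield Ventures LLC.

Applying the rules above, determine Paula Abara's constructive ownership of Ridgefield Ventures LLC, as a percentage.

Chain via Talon Manufacturing Inc. → Fairlane Textiles S.p.A. (R1): 48% × 61% × 48% = 14.0544% of Ridgefield Ventures LLC.
Chain via Vantage Foods Inc. → Ironwood Trust (R1): 21% × 43% × 27% = 2.4381% of Ridgefield Ventures LLC.
Chain via Bluewater Energy Co. → Beacon Holdings Ltd (R1): 42% × 51% × 12% = 2.5704% of Ridgefield Ventures LLC.
Direct interest in Ridgefield Ventures LLC: 10%.
Aggregating (R2): 14.0544% + 2.4381% + 2.5704% + 10% = 29.0629%.

29.0629%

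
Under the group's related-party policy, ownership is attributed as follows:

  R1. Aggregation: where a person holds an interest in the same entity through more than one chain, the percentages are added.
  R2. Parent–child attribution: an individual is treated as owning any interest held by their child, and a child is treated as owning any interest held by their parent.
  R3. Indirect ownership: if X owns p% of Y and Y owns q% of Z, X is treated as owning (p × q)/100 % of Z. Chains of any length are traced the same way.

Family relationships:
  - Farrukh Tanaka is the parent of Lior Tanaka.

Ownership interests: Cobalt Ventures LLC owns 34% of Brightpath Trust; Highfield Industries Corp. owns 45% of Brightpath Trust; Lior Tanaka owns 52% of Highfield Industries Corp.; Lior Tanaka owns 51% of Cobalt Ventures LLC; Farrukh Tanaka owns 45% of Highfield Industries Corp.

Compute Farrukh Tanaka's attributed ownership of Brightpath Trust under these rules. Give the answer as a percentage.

60.99%

By parent–child attribution (R2), Farrukh Tanaka is treated as also owning Lior Tanaka's interest in Highfield Industries Corp, giving 45% + 52% = 97%.
By parent–child attribution (R2), Farrukh Tanaka is treated as owning Lior Tanaka's 51% interest in Cobalt Ventures LLC.
Chain via Highfield Industries Corp. (R3): 97% × 45% = 43.65% of Brightpath Trust.
Chain via Cobalt Ventures LLC (R3): 51% × 34% = 17.34% of Brightpath Trust.
Aggregating (R1): 43.65% + 17.34% = 60.99%.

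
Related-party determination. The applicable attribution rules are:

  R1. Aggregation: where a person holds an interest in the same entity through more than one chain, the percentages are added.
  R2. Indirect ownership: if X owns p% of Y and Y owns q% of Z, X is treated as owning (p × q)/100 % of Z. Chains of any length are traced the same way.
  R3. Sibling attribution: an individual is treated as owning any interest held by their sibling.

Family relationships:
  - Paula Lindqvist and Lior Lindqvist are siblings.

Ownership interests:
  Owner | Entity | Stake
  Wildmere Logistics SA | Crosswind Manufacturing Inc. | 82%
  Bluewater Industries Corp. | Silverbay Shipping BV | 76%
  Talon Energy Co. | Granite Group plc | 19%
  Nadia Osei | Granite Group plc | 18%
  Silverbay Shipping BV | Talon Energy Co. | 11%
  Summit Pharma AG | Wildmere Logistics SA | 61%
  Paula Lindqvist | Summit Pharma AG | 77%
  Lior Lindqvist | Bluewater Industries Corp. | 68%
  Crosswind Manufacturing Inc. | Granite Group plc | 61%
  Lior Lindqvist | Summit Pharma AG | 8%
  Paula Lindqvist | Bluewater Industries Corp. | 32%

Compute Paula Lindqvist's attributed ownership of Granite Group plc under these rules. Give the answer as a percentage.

By sibling attribution (R3), Paula Lindqvist is treated as also owning Lior Lindqvist's interest in Summit Pharma AG, giving 77% + 8% = 85%.
By sibling attribution (R3), Paula Lindqvist is treated as also owning Lior Lindqvist's interest in Bluewater Industries Corp, giving 32% + 68% = 100%.
Chain via Summit Pharma AG → Wildmere Logistics SA → Crosswind Manufacturing Inc. (R2): 85% × 61% × 82% × 61% = 25.93537% of Granite Group plc.
Chain via Bluewater Industries Corp. → Silverbay Shipping BV → Talon Energy Co. (R2): 100% × 76% × 11% × 19% = 1.5884% of Granite Group plc.
Aggregating (R1): 25.93537% + 1.5884% = 27.52377%.

27.52377%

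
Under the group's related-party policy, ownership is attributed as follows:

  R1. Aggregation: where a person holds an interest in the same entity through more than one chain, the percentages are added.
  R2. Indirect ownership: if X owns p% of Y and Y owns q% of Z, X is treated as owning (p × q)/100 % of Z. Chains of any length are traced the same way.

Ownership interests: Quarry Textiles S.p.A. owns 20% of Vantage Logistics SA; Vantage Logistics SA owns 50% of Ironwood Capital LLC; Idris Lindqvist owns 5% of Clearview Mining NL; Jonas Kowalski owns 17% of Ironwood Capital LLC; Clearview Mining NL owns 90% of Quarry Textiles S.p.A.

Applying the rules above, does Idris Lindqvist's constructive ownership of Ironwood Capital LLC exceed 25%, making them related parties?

No

Chain via Clearview Mining NL → Quarry Textiles S.p.A. → Vantage Logistics SA (R2): 5% × 90% × 20% × 50% = 0.45% of Ironwood Capital LLC.
0.45% does not exceed the 25% threshold, so Idris is not a related party to Ironwood Capital LLC.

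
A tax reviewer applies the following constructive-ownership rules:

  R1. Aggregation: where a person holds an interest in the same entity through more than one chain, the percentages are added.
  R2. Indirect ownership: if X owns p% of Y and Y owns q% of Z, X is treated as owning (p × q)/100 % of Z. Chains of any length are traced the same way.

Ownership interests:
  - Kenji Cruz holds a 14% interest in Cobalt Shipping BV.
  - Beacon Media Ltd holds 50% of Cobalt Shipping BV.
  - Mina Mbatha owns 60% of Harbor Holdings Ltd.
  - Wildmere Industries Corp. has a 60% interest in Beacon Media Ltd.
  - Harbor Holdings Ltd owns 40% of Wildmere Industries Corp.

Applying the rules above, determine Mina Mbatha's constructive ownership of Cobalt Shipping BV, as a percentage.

7.2%

Chain via Harbor Holdings Ltd → Wildmere Industries Corp. → Beacon Media Ltd (R2): 60% × 40% × 60% × 50% = 7.2% of Cobalt Shipping BV.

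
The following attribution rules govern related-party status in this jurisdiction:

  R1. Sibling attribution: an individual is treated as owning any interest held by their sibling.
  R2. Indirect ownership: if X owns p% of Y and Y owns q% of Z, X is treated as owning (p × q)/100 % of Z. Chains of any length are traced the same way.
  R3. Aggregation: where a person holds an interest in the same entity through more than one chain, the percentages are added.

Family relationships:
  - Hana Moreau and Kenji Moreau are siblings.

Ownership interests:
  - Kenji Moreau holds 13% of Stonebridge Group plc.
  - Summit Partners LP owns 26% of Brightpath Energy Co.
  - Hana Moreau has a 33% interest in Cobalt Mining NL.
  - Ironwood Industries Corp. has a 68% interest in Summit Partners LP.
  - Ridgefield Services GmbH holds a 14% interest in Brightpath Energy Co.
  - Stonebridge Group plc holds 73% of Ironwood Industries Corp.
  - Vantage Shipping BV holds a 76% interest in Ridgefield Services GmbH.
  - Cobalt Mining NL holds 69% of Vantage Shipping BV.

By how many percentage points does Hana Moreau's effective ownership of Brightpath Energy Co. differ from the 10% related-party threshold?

By sibling attribution (R1), Hana Moreau is treated as owning Kenji Moreau's 13% interest in Stonebridge Group plc.
Chain via Cobalt Mining NL → Vantage Shipping BV → Ridgefield Services GmbH (R2): 33% × 69% × 76% × 14% = 2.422728% of Brightpath Energy Co.
Chain via Stonebridge Group plc → Ironwood Industries Corp. → Summit Partners LP (R2): 13% × 73% × 68% × 26% = 1.677832% of Brightpath Energy Co.
Aggregating (R3): 2.422728% + 1.677832% = 4.10056%.
4.10056% falls short of the 10% threshold by 5.89944 percentage points.

5.89944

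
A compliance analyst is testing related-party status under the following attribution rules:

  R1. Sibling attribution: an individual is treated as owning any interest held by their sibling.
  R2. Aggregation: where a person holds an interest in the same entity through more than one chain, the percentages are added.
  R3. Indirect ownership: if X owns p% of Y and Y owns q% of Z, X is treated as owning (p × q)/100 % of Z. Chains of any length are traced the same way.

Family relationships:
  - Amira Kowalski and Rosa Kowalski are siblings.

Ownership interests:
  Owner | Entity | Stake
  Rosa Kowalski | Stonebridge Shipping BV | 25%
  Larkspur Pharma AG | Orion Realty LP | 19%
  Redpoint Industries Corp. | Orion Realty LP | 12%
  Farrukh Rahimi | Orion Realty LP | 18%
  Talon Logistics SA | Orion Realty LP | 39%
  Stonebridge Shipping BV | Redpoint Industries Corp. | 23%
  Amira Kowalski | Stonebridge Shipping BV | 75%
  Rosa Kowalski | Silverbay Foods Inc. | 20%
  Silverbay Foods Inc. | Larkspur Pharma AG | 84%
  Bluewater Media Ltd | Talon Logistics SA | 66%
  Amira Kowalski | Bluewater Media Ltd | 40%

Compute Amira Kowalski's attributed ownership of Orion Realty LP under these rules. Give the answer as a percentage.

16.248%

By sibling attribution (R1), Amira Kowalski is treated as also owning Rosa Kowalski's interest in Stonebridge Shipping BV, giving 75% + 25% = 100%.
By sibling attribution (R1), Amira Kowalski is treated as owning Rosa Kowalski's 20% interest in Silverbay Foods Inc.
Chain via Bluewater Media Ltd → Talon Logistics SA (R3): 40% × 66% × 39% = 10.296% of Orion Realty LP.
Chain via Stonebridge Shipping BV → Redpoint Industries Corp. (R3): 100% × 23% × 12% = 2.76% of Orion Realty LP.
Chain via Silverbay Foods Inc. → Larkspur Pharma AG (R3): 20% × 84% × 19% = 3.192% of Orion Realty LP.
Aggregating (R2): 10.296% + 2.76% + 3.192% = 16.248%.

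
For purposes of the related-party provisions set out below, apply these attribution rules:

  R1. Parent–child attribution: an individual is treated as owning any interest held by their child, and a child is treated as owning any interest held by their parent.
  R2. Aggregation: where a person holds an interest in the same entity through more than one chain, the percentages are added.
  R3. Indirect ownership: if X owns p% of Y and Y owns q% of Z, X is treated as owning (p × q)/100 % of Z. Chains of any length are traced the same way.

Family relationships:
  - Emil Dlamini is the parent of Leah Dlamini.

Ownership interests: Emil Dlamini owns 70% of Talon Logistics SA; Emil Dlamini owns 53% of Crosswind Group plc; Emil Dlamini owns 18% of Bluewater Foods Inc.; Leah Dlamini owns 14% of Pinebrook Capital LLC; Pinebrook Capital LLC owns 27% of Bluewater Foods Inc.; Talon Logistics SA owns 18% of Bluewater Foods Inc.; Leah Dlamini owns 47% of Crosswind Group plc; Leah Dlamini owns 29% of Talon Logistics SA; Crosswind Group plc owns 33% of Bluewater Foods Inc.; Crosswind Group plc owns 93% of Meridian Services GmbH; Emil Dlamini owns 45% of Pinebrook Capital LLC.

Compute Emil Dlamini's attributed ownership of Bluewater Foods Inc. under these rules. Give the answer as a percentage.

By parent–child attribution (R1), Emil Dlamini is treated as also owning Leah Dlamini's interest in Crosswind Group plc, giving 53% + 47% = 100%.
By parent–child attribution (R1), Emil Dlamini is treated as also owning Leah Dlamini's interest in Pinebrook Capital LLC, giving 45% + 14% = 59%.
By parent–child attribution (R1), Emil Dlamini is treated as also owning Leah Dlamini's interest in Talon Logistics SA, giving 70% + 29% = 99%.
Chain via Crosswind Group plc (R3): 100% × 33% = 33% of Bluewater Foods Inc.
Chain via Pinebrook Capital LLC (R3): 59% × 27% = 15.93% of Bluewater Foods Inc.
Chain via Talon Logistics SA (R3): 99% × 18% = 17.82% of Bluewater Foods Inc.
Direct interest in Bluewater Foods Inc: 18%.
Aggregating (R2): 33% + 15.93% + 17.82% + 18% = 84.75%.

84.75%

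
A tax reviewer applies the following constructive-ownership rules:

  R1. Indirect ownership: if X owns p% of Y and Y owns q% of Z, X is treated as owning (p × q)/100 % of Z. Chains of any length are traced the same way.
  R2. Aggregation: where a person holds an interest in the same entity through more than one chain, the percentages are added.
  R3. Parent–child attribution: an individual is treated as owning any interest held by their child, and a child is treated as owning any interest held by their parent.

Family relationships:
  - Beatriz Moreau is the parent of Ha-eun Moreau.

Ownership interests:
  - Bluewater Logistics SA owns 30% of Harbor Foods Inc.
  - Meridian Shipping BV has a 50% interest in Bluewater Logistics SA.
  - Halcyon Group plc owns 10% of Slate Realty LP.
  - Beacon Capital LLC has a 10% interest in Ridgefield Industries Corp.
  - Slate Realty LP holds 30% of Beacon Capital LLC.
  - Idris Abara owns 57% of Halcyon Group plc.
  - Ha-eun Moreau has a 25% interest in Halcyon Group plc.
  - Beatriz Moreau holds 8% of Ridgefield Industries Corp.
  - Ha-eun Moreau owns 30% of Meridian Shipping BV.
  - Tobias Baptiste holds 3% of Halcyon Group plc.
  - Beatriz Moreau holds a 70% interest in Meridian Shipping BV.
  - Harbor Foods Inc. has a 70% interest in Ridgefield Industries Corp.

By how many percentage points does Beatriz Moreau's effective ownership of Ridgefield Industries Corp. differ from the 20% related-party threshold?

By parent–child attribution (R3), Beatriz Moreau is treated as also owning Ha-eun Moreau's interest in Meridian Shipping BV, giving 70% + 30% = 100%.
By parent–child attribution (R3), Beatriz Moreau is treated as owning Ha-eun Moreau's 25% interest in Halcyon Group plc.
Chain via Meridian Shipping BV → Bluewater Logistics SA → Harbor Foods Inc. (R1): 100% × 50% × 30% × 70% = 10.5% of Ridgefield Industries Corp.
Direct interest in Ridgefield Industries Corp: 8%.
Chain via Halcyon Group plc → Slate Realty LP → Beacon Capital LLC (R1): 25% × 10% × 30% × 10% = 0.075% of Ridgefield Industries Corp.
Aggregating (R2): 10.5% + 8% + 0.075% = 18.575%.
18.575% falls short of the 20% threshold by 1.425 percentage points.

1.425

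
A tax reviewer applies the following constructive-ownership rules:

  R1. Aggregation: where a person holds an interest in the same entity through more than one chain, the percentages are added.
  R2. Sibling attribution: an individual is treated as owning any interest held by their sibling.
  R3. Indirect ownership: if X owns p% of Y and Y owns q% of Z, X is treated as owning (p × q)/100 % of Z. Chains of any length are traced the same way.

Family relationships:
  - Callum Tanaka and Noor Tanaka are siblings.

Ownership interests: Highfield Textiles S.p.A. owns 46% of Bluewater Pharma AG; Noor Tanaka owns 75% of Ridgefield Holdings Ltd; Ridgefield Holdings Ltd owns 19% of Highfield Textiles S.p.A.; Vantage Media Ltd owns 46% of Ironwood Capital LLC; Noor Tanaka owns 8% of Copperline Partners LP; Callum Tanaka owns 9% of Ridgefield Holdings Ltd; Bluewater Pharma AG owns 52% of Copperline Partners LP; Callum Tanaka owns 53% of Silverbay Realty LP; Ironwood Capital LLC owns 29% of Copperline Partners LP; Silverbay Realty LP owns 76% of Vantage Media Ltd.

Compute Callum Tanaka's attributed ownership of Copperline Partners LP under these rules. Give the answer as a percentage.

17.190984%

By sibling attribution (R2), Callum Tanaka is treated as also owning Noor Tanaka's interest in Ridgefield Holdings Ltd, giving 9% + 75% = 84%.
By sibling attribution (R2), Callum Tanaka is treated as owning Noor Tanaka's 8% interest in Copperline Partners LP.
Chain via Ridgefield Holdings Ltd → Highfield Textiles S.p.A. → Bluewater Pharma AG (R3): 84% × 19% × 46% × 52% = 3.817632% of Copperline Partners LP.
Chain via Silverbay Realty LP → Vantage Media Ltd → Ironwood Capital LLC (R3): 53% × 76% × 46% × 29% = 5.373352% of Copperline Partners LP.
Direct interest in Copperline Partners LP: 8%.
Aggregating (R1): 3.817632% + 5.373352% + 8% = 17.190984%.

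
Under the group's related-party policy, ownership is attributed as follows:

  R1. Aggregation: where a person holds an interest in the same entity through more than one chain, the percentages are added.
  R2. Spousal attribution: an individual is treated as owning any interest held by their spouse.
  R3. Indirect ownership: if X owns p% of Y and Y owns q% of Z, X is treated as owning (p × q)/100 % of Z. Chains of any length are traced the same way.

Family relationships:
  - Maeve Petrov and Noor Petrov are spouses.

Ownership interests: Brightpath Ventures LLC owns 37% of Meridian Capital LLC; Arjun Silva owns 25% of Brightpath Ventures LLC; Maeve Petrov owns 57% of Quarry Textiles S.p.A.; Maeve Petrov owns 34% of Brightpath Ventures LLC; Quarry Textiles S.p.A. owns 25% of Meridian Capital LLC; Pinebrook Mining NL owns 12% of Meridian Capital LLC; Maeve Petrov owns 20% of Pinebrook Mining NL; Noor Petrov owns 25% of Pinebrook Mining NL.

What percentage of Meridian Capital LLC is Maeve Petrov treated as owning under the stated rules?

By spousal attribution (R2), Maeve Petrov is treated as also owning Noor Petrov's interest in Pinebrook Mining NL, giving 20% + 25% = 45%.
Chain via Pinebrook Mining NL (R3): 45% × 12% = 5.4% of Meridian Capital LLC.
Chain via Brightpath Ventures LLC (R3): 34% × 37% = 12.58% of Meridian Capital LLC.
Chain via Quarry Textiles S.p.A. (R3): 57% × 25% = 14.25% of Meridian Capital LLC.
Aggregating (R1): 5.4% + 12.58% + 14.25% = 32.23%.

32.23%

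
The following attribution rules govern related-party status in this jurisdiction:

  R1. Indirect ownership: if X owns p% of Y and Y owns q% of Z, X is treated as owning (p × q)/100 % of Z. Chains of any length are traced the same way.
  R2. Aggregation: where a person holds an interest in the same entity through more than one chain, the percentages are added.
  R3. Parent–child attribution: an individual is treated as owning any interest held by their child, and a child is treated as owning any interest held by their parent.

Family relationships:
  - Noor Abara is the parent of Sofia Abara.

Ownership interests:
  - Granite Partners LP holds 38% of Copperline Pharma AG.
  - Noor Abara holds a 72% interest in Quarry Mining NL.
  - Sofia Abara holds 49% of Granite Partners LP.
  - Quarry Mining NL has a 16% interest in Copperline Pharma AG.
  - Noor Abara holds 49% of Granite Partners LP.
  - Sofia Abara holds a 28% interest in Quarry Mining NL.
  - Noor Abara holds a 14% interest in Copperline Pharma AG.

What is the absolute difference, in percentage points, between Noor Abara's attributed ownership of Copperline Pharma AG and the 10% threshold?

57.24

By parent–child attribution (R3), Noor Abara is treated as also owning Sofia Abara's interest in Quarry Mining NL, giving 72% + 28% = 100%.
By parent–child attribution (R3), Noor Abara is treated as also owning Sofia Abara's interest in Granite Partners LP, giving 49% + 49% = 98%.
Chain via Quarry Mining NL (R1): 100% × 16% = 16% of Copperline Pharma AG.
Chain via Granite Partners LP (R1): 98% × 38% = 37.24% of Copperline Pharma AG.
Direct interest in Copperline Pharma AG: 14%.
Aggregating (R2): 16% + 37.24% + 14% = 67.24%.
67.24% exceeds the 10% threshold by 57.24 percentage points.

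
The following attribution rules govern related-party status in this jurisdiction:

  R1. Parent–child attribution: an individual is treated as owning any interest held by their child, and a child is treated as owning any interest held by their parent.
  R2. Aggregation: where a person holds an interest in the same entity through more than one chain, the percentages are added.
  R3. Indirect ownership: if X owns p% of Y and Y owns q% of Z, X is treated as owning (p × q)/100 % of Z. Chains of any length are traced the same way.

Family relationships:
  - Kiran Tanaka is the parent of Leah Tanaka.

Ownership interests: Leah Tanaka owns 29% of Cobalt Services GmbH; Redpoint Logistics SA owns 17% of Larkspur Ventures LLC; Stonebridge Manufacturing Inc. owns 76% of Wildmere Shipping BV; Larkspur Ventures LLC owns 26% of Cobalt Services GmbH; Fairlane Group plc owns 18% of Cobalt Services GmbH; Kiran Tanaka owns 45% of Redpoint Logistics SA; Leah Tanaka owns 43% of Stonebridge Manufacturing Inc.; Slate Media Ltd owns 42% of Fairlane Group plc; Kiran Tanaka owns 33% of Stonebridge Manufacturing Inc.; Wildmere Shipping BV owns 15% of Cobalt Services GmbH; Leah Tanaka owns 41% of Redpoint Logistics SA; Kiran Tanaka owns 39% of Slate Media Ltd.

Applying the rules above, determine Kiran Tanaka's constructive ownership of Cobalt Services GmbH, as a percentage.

44.4136%

By parent–child attribution (R1), Kiran Tanaka is treated as also owning Leah Tanaka's interest in Stonebridge Manufacturing Inc, giving 33% + 43% = 76%.
By parent–child attribution (R1), Kiran Tanaka is treated as also owning Leah Tanaka's interest in Redpoint Logistics SA, giving 45% + 41% = 86%.
By parent–child attribution (R1), Kiran Tanaka is treated as owning Leah Tanaka's 29% interest in Cobalt Services GmbH.
Chain via Stonebridge Manufacturing Inc. → Wildmere Shipping BV (R3): 76% × 76% × 15% = 8.664% of Cobalt Services GmbH.
Chain via Redpoint Logistics SA → Larkspur Ventures LLC (R3): 86% × 17% × 26% = 3.8012% of Cobalt Services GmbH.
Chain via Slate Media Ltd → Fairlane Group plc (R3): 39% × 42% × 18% = 2.9484% of Cobalt Services GmbH.
Direct interest in Cobalt Services GmbH: 29%.
Aggregating (R2): 8.664% + 3.8012% + 2.9484% + 29% = 44.4136%.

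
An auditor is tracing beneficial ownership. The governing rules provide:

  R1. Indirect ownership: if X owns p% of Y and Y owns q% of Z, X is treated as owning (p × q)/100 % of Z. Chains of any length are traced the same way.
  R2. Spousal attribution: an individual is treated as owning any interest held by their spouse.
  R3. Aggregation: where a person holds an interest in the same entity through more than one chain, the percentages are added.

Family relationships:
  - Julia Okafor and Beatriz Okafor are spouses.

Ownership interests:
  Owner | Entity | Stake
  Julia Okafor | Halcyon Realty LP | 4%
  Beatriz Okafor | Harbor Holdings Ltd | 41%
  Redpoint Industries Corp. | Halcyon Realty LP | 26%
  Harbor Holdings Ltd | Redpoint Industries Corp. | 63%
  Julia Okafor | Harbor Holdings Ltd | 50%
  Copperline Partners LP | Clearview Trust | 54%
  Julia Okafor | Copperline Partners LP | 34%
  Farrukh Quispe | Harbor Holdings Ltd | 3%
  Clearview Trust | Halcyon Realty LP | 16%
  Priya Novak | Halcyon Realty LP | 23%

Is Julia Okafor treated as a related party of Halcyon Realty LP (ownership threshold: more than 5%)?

Yes

By spousal attribution (R2), Julia Okafor is treated as also owning Beatriz Okafor's interest in Harbor Holdings Ltd, giving 50% + 41% = 91%.
Chain via Copperline Partners LP → Clearview Trust (R1): 34% × 54% × 16% = 2.9376% of Halcyon Realty LP.
Chain via Harbor Holdings Ltd → Redpoint Industries Corp. (R1): 91% × 63% × 26% = 14.9058% of Halcyon Realty LP.
Direct interest in Halcyon Realty LP: 4%.
Aggregating (R3): 2.9376% + 14.9058% + 4% = 21.8434%.
21.8434% exceeds the 5% threshold, so Julia is a related party to Halcyon Realty LP.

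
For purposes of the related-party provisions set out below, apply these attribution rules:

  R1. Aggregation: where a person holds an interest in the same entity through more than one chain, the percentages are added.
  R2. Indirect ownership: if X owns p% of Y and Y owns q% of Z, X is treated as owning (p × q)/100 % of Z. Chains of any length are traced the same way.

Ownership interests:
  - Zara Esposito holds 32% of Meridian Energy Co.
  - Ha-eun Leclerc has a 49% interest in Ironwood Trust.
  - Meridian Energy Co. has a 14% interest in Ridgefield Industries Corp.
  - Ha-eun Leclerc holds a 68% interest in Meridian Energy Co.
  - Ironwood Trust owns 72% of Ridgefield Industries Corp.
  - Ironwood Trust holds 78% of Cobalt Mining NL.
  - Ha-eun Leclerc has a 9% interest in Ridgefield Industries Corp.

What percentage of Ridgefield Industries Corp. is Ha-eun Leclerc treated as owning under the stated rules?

Chain via Ironwood Trust (R2): 49% × 72% = 35.28% of Ridgefield Industries Corp.
Chain via Meridian Energy Co. (R2): 68% × 14% = 9.52% of Ridgefield Industries Corp.
Direct interest in Ridgefield Industries Corp: 9%.
Aggregating (R1): 35.28% + 9.52% + 9% = 53.8%.

53.8%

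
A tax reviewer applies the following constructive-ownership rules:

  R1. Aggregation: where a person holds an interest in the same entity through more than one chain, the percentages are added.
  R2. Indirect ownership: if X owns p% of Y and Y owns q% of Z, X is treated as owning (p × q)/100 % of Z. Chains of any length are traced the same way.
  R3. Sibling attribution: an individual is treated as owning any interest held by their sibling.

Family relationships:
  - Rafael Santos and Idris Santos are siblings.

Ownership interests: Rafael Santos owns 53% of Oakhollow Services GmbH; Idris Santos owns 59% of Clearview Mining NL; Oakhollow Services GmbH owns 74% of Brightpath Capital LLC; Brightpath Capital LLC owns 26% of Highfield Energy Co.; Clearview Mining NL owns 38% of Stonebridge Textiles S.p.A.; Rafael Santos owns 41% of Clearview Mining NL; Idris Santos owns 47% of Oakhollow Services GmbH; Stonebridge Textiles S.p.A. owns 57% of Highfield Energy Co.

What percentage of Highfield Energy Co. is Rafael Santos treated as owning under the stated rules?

By sibling attribution (R3), Rafael Santos is treated as also owning Idris Santos's interest in Oakhollow Services GmbH, giving 53% + 47% = 100%.
By sibling attribution (R3), Rafael Santos is treated as also owning Idris Santos's interest in Clearview Mining NL, giving 41% + 59% = 100%.
Chain via Oakhollow Services GmbH → Brightpath Capital LLC (R2): 100% × 74% × 26% = 19.24% of Highfield Energy Co.
Chain via Clearview Mining NL → Stonebridge Textiles S.p.A. (R2): 100% × 38% × 57% = 21.66% of Highfield Energy Co.
Aggregating (R1): 19.24% + 21.66% = 40.9%.

40.9%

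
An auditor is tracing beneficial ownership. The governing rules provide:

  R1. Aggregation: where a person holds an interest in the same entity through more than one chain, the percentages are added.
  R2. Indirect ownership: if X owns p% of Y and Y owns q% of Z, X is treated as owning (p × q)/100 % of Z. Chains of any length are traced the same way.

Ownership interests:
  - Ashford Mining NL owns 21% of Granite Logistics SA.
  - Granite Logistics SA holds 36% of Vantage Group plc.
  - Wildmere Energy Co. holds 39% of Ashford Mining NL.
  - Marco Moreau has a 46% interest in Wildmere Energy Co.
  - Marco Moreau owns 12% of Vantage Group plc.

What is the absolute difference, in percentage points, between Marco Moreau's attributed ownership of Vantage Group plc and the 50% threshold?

Chain via Wildmere Energy Co. → Ashford Mining NL → Granite Logistics SA (R2): 46% × 39% × 21% × 36% = 1.356264% of Vantage Group plc.
Direct interest in Vantage Group plc: 12%.
Aggregating (R1): 1.356264% + 12% = 13.356264%.
13.356264% falls short of the 50% threshold by 36.643736 percentage points.

36.643736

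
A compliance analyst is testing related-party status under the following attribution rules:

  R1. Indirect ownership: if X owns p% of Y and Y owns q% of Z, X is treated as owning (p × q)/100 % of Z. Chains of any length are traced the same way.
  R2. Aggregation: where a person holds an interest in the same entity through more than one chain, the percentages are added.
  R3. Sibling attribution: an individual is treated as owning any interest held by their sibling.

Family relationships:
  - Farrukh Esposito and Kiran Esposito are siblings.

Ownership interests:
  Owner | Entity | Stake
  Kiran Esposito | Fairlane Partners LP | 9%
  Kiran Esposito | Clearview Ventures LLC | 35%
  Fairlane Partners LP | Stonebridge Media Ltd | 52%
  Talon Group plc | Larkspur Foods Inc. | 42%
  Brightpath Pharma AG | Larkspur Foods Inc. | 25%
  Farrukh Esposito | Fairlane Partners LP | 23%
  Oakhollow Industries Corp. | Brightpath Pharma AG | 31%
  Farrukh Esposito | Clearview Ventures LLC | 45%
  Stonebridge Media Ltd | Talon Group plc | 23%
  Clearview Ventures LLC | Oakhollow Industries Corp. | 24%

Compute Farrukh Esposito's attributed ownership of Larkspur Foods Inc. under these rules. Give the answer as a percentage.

3.095424%

By sibling attribution (R3), Farrukh Esposito is treated as also owning Kiran Esposito's interest in Fairlane Partners LP, giving 23% + 9% = 32%.
By sibling attribution (R3), Farrukh Esposito is treated as also owning Kiran Esposito's interest in Clearview Ventures LLC, giving 45% + 35% = 80%.
Chain via Fairlane Partners LP → Stonebridge Media Ltd → Talon Group plc (R1): 32% × 52% × 23% × 42% = 1.607424% of Larkspur Foods Inc.
Chain via Clearview Ventures LLC → Oakhollow Industries Corp. → Brightpath Pharma AG (R1): 80% × 24% × 31% × 25% = 1.488% of Larkspur Foods Inc.
Aggregating (R2): 1.607424% + 1.488% = 3.095424%.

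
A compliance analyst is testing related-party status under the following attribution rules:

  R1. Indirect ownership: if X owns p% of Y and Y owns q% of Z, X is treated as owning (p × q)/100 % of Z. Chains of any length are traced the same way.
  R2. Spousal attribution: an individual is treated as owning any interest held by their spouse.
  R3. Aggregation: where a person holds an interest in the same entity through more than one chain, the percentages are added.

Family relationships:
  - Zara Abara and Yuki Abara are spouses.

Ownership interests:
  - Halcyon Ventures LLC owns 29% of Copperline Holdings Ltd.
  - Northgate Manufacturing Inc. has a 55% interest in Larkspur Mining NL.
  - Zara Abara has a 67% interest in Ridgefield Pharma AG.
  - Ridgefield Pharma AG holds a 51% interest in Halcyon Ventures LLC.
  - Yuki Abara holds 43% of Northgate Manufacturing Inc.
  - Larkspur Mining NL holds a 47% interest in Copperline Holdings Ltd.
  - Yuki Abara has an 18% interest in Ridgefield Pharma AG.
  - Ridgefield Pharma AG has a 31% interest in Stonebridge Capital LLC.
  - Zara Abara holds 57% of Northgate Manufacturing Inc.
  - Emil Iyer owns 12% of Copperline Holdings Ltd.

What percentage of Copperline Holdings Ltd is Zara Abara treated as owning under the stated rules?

38.4215%

By spousal attribution (R2), Zara Abara is treated as also owning Yuki Abara's interest in Ridgefield Pharma AG, giving 67% + 18% = 85%.
By spousal attribution (R2), Zara Abara is treated as also owning Yuki Abara's interest in Northgate Manufacturing Inc, giving 57% + 43% = 100%.
Chain via Ridgefield Pharma AG → Halcyon Ventures LLC (R1): 85% × 51% × 29% = 12.5715% of Copperline Holdings Ltd.
Chain via Northgate Manufacturing Inc. → Larkspur Mining NL (R1): 100% × 55% × 47% = 25.85% of Copperline Holdings Ltd.
Aggregating (R3): 12.5715% + 25.85% = 38.4215%.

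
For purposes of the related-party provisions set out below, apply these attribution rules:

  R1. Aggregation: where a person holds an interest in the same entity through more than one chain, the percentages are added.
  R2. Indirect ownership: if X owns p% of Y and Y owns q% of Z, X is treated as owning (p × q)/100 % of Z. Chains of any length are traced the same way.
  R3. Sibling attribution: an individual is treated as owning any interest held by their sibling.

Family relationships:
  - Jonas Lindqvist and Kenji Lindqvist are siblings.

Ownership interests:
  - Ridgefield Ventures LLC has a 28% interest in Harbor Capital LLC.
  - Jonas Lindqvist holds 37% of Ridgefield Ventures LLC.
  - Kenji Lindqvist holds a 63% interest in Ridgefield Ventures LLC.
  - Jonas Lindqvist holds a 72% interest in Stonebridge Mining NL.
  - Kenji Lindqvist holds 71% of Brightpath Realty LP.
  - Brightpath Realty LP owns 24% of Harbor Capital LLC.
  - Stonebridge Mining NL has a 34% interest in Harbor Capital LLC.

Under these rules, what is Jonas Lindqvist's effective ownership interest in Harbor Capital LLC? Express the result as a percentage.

By sibling attribution (R3), Jonas Lindqvist is treated as also owning Kenji Lindqvist's interest in Ridgefield Ventures LLC, giving 37% + 63% = 100%.
By sibling attribution (R3), Jonas Lindqvist is treated as owning Kenji Lindqvist's 71% interest in Brightpath Realty LP.
Chain via Ridgefield Ventures LLC (R2): 100% × 28% = 28% of Harbor Capital LLC.
Chain via Stonebridge Mining NL (R2): 72% × 34% = 24.48% of Harbor Capital LLC.
Chain via Brightpath Realty LP (R2): 71% × 24% = 17.04% of Harbor Capital LLC.
Aggregating (R1): 28% + 24.48% + 17.04% = 69.52%.

69.52%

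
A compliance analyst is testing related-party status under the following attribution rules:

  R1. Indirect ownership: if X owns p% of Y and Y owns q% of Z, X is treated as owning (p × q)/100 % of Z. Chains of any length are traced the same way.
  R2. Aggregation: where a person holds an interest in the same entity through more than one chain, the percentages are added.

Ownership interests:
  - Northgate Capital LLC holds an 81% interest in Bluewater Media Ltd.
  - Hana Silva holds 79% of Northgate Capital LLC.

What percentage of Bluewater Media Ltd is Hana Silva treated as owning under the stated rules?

Chain via Northgate Capital LLC (R1): 79% × 81% = 63.99% of Bluewater Media Ltd.

63.99%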